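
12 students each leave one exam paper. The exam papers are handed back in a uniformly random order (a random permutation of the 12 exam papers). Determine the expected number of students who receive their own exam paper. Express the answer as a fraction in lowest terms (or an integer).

Let Xᵢ = 1 if person i gets their own exam paper. For each i, P(Xᵢ=1) = 1/12.
By linearity of expectation, E[X₁+…+X_12] = 12·(1/12) = 1.

1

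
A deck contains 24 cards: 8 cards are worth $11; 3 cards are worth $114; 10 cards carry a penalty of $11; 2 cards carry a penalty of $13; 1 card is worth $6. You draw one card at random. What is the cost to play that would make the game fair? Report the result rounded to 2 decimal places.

E[payout] = (8/24)·11 + (3/24)·114 + (10/24)·(-11) + (2/24)·(-13) + (1/24)·6 = 25/2
Fair fee = E[payout] = 25/2 ≈ $12.50

$12.50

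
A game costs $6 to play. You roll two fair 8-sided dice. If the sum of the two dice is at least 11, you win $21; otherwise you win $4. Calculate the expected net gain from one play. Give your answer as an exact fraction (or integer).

E[payout] = (43/64)·4 + (21/64)·21 = 613/64
Expected profit = 613/64 − 6 = 229/64

229/64 dollars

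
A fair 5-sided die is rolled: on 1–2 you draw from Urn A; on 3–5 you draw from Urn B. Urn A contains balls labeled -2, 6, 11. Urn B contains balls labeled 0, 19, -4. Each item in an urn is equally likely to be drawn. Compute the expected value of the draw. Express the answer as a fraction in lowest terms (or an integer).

5

E[X | Urn A] = (-2 + 6 + 11)/3 = 5
E[X | Urn B] = (0 + 19 − 4)/3 = 5
E[X] = (2/5)·5 + (3/5)·5 = 5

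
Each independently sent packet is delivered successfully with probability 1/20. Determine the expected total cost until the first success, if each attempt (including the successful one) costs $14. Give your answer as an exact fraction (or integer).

$280

E[#attempts] = 1/p = 20; E[cost] = 14·20 = 280.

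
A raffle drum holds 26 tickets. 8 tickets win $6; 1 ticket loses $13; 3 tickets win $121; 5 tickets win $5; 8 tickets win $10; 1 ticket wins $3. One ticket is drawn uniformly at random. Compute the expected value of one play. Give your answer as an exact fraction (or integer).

253/13 dollars

E[payout] = (8/26)·6 + (1/26)·(-13) + (3/26)·121 + (5/26)·5 + (8/26)·10 + (1/26)·3 = 253/13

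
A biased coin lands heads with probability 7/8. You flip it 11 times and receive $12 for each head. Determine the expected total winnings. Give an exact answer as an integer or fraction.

231/2 dollars

E[#heads] = 11·7/8 = 77/8 (linearity over flips).
E[winnings] = 12·77/8 = 231/2.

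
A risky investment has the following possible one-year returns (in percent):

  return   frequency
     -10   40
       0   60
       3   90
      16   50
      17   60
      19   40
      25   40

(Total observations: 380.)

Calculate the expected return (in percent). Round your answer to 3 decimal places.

9.079

Total = 380, so P(return=-10) = 40/380, etc.
E[X] = (2/19)·(-10) + (3/19)·0 + (9/38)·3 + (5/38)·16 + (3/19)·17 + (2/19)·19 + (2/19)·25
     = 345/38 ≈ 9.079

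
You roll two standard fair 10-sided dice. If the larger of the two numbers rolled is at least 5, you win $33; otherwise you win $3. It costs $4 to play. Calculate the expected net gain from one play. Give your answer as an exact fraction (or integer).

E[payout] = (4/25)·3 + (21/25)·33 = 141/5
Expected profit = 141/5 − 4 = 121/5

121/5 dollars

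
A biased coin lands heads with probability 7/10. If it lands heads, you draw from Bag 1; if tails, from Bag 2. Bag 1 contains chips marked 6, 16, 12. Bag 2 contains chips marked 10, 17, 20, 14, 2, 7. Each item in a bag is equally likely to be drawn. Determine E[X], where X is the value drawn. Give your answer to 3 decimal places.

E[X | Bag 1] = (6 + 16 + 12)/3 = 34/3
E[X | Bag 2] = (10 + 17 + 20 + 14 + 2 + 7)/6 = 35/3
E[X] = (7/10)·34/3 + (3/10)·35/3 = 343/30 ≈ 11.433

11.433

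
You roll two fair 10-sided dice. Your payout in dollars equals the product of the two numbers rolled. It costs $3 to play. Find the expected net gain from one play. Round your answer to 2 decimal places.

$27.25

Distribution of the product of the two numbers rolled: 1 w.p. 1/100, 2 w.p. 1/50, 3 w.p. 1/50, 4 w.p. 3/100, 5 w.p. 1/50, 6 w.p. 1/25, …
E[payout] = (1/100)·1 + (1/50)·2 + (1/50)·3 + (3/100)·4 + (1/50)·5 + (1/25)·6 + (1/50)·7 + (1/25)·8 + (3/100)·9 + (1/25)·10 + (1/25)·12 + (1/50)·14 + (1/50)·15 + (3/100)·16 + (1/25)·18 + (1/25)·20 + (1/50)·21 + (1/25)·24 + (1/100)·25 + (1/50)·27 + (1/50)·28 + (1/25)·30 + (1/50)·32 + (1/50)·35 + (3/100)·36 + (1/25)·40 + (1/50)·42 + (1/50)·45 + (1/50)·48 + (1/100)·49 + (1/50)·50 + (1/50)·54 + (1/50)·56 + (1/50)·60 + (1/50)·63 + (1/100)·64 + (1/50)·70 + (1/50)·72 + (1/50)·80 + (1/100)·81 + (1/50)·90 + (1/100)·100 = 121/4
Expected profit = 121/4 − 3 = 109/4 ≈ $27.25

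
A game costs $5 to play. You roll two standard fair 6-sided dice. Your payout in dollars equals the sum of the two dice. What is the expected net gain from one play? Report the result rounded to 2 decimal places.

Distribution of the sum of the two dice: 2 w.p. 1/36, 3 w.p. 1/18, 4 w.p. 1/12, 5 w.p. 1/9, 6 w.p. 5/36, 7 w.p. 1/6, …
E[payout] = (1/36)·2 + (1/18)·3 + (1/12)·4 + (1/9)·5 + (5/36)·6 + (1/6)·7 + (5/36)·8 + (1/9)·9 + (1/12)·10 + (1/18)·11 + (1/36)·12 = 7
Expected profit = 7 − 5 = 2 ≈ $2.00

$2.00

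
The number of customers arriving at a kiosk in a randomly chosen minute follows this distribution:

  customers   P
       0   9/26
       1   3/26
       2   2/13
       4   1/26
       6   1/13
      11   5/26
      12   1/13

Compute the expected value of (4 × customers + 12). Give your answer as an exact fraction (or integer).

E[4x+12] = (9/26)·12 + (3/26)·16 + (2/13)·20 + (1/26)·28 + (1/13)·36 + (5/26)·56 + (1/13)·60
     = 368/13

368/13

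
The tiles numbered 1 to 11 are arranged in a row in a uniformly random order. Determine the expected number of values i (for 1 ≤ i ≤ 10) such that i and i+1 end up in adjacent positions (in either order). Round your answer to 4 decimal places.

For each i ∈ {1,…,10}, let Xᵢ = 1 if i and i+1 are adjacent. P(Xᵢ=1) = 2·(11−1)!/11! = 2/11.
By linearity, E[ΣXᵢ] = (10)·(2/11) = 20/11.
≈ 1.8182

1.8182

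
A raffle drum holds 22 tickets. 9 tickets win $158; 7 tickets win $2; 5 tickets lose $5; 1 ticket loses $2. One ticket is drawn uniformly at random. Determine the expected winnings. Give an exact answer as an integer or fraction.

1409/22 dollars

E[payout] = (9/22)·158 + (7/22)·2 + (5/22)·(-5) + (1/22)·(-2) = 1409/22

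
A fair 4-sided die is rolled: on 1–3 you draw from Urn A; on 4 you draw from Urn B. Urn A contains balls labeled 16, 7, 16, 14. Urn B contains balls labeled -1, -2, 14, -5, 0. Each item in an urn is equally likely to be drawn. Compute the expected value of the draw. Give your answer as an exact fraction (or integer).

819/80

E[X | Urn A] = (16 + 7 + 16 + 14)/4 = 53/4
E[X | Urn B] = (-1 − 2 + 14 − 5 + 0)/5 = 6/5
E[X] = (3/4)·53/4 + (1/4)·6/5 = 819/80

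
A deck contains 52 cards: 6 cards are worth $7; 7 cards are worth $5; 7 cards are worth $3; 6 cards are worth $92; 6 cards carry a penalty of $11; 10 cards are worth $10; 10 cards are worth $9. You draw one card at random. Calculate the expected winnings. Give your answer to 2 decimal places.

$14.88

E[payout] = (6/52)·7 + (7/52)·5 + (7/52)·3 + (6/52)·92 + (6/52)·(-11) + (10/52)·10 + (10/52)·9 = 387/26
≈ $14.88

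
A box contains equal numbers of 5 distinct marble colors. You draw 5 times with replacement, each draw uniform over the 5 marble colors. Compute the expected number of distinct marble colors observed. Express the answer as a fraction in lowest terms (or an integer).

Let Xⱼ=1 if type j appears at least once. P(Xⱼ=1) = 1 − ((5−1)/5)^5 = 2101/3125.
E[#distinct] = 5·2101/3125 = 2101/625.

2101/625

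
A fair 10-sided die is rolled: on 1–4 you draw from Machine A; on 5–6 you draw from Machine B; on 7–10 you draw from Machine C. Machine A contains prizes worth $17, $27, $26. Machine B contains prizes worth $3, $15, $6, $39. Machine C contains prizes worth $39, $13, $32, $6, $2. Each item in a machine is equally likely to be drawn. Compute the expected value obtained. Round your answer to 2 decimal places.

E[X | Machine A] = (17 + 27 + 26)/3 = 70/3
E[X | Machine B] = (3 + 15 + 6 + 39)/4 = 63/4
E[X | Machine C] = (39 + 13 + 32 + 6 + 2)/5 = 92/5
E[X] = (2/5)·70/3 + (1/5)·63/4 + (2/5)·92/5 = 5953/300 ≈ 19.84

$19.84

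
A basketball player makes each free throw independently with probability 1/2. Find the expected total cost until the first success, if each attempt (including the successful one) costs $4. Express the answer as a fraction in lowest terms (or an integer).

$8

E[#attempts] = 1/p = 2; E[cost] = 4·2 = 8.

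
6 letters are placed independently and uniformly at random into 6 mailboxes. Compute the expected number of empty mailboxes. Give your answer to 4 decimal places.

2.0094

Let Xⱼ=1 if mailbox j is empty. P(Xⱼ=1) = ((6-1)/6)^6 = 15625/46656.
By linearity, E[#empty] = 6·15625/46656 = 15625/7776.
≈ 2.0094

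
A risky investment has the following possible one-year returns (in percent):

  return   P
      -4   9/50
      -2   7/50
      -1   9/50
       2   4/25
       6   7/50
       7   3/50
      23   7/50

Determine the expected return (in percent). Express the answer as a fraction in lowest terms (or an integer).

181/50

E[X] = (9/50)·(-4) + (7/50)·(-2) + (9/50)·(-1) + (4/25)·2 + (7/50)·6 + (3/50)·7 + (7/50)·23
     = 181/50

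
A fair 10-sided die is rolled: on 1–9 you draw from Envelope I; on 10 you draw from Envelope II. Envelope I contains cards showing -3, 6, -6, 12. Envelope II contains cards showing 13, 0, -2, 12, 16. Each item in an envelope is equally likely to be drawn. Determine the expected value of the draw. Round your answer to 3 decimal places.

E[X | Envelope I] = (-3 + 6 − 6 + 12)/4 = 9/4
E[X | Envelope II] = (13 + 0 − 2 + 12 + 16)/5 = 39/5
E[X] = (9/10)·9/4 + (1/10)·39/5 = 561/200 ≈ 2.805

2.805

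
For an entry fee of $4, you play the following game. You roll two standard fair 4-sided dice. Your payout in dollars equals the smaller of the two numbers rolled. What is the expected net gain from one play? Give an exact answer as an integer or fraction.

Distribution of the smaller of the two numbers rolled: 1 w.p. 7/16, 2 w.p. 5/16, 3 w.p. 3/16, 4 w.p. 1/16
E[payout] = (7/16)·1 + (5/16)·2 + (3/16)·3 + (1/16)·4 = 15/8
Expected profit = 15/8 − 4 = -17/8

-17/8 dollars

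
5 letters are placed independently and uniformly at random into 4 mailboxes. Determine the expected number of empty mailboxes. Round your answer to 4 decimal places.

Let Xⱼ=1 if mailbox j is empty. P(Xⱼ=1) = ((4-1)/4)^5 = 243/1024.
By linearity, E[#empty] = 4·243/1024 = 243/256.
≈ 0.9492

0.9492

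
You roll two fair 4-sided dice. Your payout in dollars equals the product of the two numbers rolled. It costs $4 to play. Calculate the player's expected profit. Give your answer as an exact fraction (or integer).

Distribution of the product of the two numbers rolled: 1 w.p. 1/16, 2 w.p. 1/8, 3 w.p. 1/8, 4 w.p. 3/16, 6 w.p. 1/8, 8 w.p. 1/8, …
E[payout] = (1/16)·1 + (1/8)·2 + (1/8)·3 + (3/16)·4 + (1/8)·6 + (1/8)·8 + (1/16)·9 + (1/8)·12 + (1/16)·16 = 25/4
Expected profit = 25/4 − 4 = 9/4

9/4 dollars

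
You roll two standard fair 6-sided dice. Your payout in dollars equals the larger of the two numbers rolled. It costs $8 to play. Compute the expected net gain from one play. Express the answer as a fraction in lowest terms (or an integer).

-127/36 dollars

Distribution of the larger of the two numbers rolled: 1 w.p. 1/36, 2 w.p. 1/12, 3 w.p. 5/36, 4 w.p. 7/36, 5 w.p. 1/4, 6 w.p. 11/36
E[payout] = (1/36)·1 + (1/12)·2 + (5/36)·3 + (7/36)·4 + (1/4)·5 + (11/36)·6 = 161/36
Expected profit = 161/36 − 8 = -127/36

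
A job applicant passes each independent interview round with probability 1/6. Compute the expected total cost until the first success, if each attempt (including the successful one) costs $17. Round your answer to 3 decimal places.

E[#attempts] = 1/p = 6; E[cost] = 17·6 = 102.
≈ 102.000

$102.000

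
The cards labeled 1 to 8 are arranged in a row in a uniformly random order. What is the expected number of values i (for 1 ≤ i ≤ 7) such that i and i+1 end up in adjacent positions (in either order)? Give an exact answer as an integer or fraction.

7/4

For each i ∈ {1,…,7}, let Xᵢ = 1 if i and i+1 are adjacent. P(Xᵢ=1) = 2·(8−1)!/8! = 2/8.
By linearity, E[ΣXᵢ] = (7)·(2/8) = 7/4.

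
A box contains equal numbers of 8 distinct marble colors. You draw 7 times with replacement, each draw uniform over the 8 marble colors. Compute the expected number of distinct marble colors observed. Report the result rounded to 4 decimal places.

4.8584

Let Xⱼ=1 if type j appears at least once. P(Xⱼ=1) = 1 − ((8−1)/8)^7 = 1273609/2097152.
E[#distinct] = 8·1273609/2097152 = 1273609/262144.
≈ 4.8584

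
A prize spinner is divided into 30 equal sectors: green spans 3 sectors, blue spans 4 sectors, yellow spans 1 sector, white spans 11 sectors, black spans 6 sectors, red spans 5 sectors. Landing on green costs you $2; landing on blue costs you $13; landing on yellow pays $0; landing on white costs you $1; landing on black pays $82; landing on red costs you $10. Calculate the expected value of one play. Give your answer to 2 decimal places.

$12.43

E[payout] = (3/30)·(-2) + (4/30)·(-13) + (1/30)·0 + (11/30)·(-1) + (6/30)·82 + (5/30)·(-10) = 373/30
≈ $12.43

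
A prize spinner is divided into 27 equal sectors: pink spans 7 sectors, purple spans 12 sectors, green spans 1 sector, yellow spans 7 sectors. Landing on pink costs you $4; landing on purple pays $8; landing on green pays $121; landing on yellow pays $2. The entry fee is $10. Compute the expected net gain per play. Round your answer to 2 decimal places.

E[payout] = (7/27)·(-4) + (12/27)·8 + (1/27)·121 + (7/27)·2 = 203/27
Expected profit = 203/27 − 10 = -67/27 ≈ -$2.48

-$2.48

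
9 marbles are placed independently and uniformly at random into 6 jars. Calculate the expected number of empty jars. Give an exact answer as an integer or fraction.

1953125/1679616

Let Xⱼ=1 if jar j is empty. P(Xⱼ=1) = ((6-1)/6)^9 = 1953125/10077696.
By linearity, E[#empty] = 6·1953125/10077696 = 1953125/1679616.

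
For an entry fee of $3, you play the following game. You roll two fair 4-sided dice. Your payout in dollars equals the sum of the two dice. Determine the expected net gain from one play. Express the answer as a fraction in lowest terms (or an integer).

Distribution of the sum of the two dice: 2 w.p. 1/16, 3 w.p. 1/8, 4 w.p. 3/16, 5 w.p. 1/4, 6 w.p. 3/16, 7 w.p. 1/8, …
E[payout] = (1/16)·2 + (1/8)·3 + (3/16)·4 + (1/4)·5 + (3/16)·6 + (1/8)·7 + (1/16)·8 = 5
Expected profit = 5 − 3 = 2

$2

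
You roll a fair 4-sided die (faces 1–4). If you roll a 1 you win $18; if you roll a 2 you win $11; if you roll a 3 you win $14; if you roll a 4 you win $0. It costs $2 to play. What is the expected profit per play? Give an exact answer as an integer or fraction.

35/4 dollars

E[payout] = (1/4)·0 + (1/4)·11 + (1/4)·14 + (1/4)·18 = 43/4
Expected profit = 43/4 − 2 = 35/4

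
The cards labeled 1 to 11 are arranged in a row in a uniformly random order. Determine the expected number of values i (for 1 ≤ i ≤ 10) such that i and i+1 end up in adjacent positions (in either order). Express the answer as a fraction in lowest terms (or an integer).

For each i ∈ {1,…,10}, let Xᵢ = 1 if i and i+1 are adjacent. P(Xᵢ=1) = 2·(11−1)!/11! = 2/11.
By linearity, E[ΣXᵢ] = (10)·(2/11) = 20/11.

20/11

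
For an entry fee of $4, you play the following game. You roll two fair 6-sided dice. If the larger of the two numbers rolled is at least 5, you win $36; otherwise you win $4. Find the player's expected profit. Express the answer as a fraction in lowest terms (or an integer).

E[payout] = (4/9)·4 + (5/9)·36 = 196/9
Expected profit = 196/9 − 4 = 160/9

160/9 dollars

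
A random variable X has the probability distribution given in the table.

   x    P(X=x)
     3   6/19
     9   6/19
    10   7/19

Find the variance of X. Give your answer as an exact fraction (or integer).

E[X] = (6/19)·3 + (6/19)·9 + (7/19)·10 = 142/19
E[X²] = (6/19)·9 + (6/19)·81 + (7/19)·100 = 1240/19
Var(X) = 1240/19 − (142/19)² = 3396/361

3396/361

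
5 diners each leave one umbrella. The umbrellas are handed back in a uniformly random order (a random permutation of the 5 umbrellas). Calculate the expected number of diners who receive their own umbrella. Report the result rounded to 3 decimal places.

1.000

Let Xᵢ = 1 if person i gets their own umbrella. For each i, P(Xᵢ=1) = 1/5.
By linearity of expectation, E[X₁+…+X_5] = 5·(1/5) = 1.
≈ 1.000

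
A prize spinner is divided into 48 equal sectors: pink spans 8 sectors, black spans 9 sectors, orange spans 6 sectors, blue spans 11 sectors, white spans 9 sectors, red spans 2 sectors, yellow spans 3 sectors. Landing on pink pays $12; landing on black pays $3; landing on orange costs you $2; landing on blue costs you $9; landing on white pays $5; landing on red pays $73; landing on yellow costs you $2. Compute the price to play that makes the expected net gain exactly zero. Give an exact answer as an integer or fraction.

197/48 dollars

E[payout] = (8/48)·12 + (9/48)·3 + (6/48)·(-2) + (11/48)·(-9) + (9/48)·5 + (2/48)·73 + (3/48)·(-2) = 197/48
Fair fee = E[payout] = 197/48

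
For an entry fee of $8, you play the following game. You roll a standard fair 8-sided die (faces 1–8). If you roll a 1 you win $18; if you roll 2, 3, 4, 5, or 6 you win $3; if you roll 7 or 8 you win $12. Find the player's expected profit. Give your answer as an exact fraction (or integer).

-7/8 dollars

E[payout] = (5/8)·3 + (1/4)·12 + (1/8)·18 = 57/8
Expected profit = 57/8 − 8 = -7/8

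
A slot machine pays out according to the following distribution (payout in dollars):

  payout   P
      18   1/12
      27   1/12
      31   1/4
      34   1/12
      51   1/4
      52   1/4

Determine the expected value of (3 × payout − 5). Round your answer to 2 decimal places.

E[3x-5] = (1/12)·49 + (1/12)·76 + (1/4)·88 + (1/12)·97 + (1/4)·148 + (1/4)·151
     = 461/4 ≈ 115.25

115.25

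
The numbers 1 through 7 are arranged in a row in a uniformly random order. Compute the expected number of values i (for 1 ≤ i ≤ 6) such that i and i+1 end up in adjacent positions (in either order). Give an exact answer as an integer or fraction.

For each i ∈ {1,…,6}, let Xᵢ = 1 if i and i+1 are adjacent. P(Xᵢ=1) = 2·(7−1)!/7! = 2/7.
By linearity, E[ΣXᵢ] = (6)·(2/7) = 12/7.

12/7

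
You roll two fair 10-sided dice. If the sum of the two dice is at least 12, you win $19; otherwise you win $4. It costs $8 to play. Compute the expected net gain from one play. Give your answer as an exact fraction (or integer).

11/4 dollars

E[payout] = (11/20)·4 + (9/20)·19 = 43/4
Expected profit = 43/4 − 8 = 11/4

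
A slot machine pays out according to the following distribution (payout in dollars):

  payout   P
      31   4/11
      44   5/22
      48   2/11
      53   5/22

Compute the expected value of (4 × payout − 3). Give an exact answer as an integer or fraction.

1817/11

E[4x-3] = (4/11)·121 + (5/22)·173 + (2/11)·189 + (5/22)·209
     = 1817/11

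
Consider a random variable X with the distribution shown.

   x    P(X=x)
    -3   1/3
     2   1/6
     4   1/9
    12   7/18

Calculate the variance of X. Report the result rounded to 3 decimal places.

41.691

E[X] = (1/3)·(-3) + (1/6)·2 + (1/9)·4 + (7/18)·12 = 40/9
E[X²] = (1/3)·9 + (1/6)·4 + (1/9)·16 + (7/18)·144 = 553/9
Var(X) = 553/9 − (40/9)² = 3377/81 ≈ 41.691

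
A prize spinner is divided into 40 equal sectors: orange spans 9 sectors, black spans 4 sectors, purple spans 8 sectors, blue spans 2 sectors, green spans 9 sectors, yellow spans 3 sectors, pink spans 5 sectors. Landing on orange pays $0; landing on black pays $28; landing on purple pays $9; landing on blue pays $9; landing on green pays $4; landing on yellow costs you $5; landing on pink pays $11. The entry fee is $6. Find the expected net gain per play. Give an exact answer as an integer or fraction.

E[payout] = (9/40)·0 + (4/40)·28 + (8/40)·9 + (2/40)·9 + (9/40)·4 + (3/40)·(-5) + (5/40)·11 = 139/20
Expected profit = 139/20 − 6 = 19/20

19/20 dollars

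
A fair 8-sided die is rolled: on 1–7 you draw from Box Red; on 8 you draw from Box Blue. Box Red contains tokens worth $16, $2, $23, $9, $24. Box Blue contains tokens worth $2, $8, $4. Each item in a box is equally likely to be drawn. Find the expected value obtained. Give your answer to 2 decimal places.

E[X | Box Red] = (16 + 2 + 23 + 9 + 24)/5 = 74/5
E[X | Box Blue] = (2 + 8 + 4)/3 = 14/3
E[X] = (7/8)·74/5 + (1/8)·14/3 = 203/15 ≈ 13.53

$13.53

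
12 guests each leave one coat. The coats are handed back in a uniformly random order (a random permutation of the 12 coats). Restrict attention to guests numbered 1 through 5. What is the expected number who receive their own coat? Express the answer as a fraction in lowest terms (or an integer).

5/12

Let Xᵢ = 1 if person i gets their own coat. For each i, P(Xᵢ=1) = 1/12.
By linearity of expectation, E[X₁+…+X_5] = 5·(1/12) = 5/12.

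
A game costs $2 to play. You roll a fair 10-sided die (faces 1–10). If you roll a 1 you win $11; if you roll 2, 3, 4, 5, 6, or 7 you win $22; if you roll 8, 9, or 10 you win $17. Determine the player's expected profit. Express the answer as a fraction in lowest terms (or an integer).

87/5 dollars

E[payout] = (1/10)·11 + (3/10)·17 + (3/5)·22 = 97/5
Expected profit = 97/5 − 2 = 87/5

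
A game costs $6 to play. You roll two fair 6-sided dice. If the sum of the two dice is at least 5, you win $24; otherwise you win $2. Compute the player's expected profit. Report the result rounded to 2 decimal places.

E[payout] = (1/6)·2 + (5/6)·24 = 61/3
Expected profit = 61/3 − 6 = 43/3 ≈ $14.33

$14.33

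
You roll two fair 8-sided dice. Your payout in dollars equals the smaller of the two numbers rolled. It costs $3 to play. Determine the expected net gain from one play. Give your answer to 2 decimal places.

$0.19

Distribution of the smaller of the two numbers rolled: 1 w.p. 15/64, 2 w.p. 13/64, 3 w.p. 11/64, 4 w.p. 9/64, 5 w.p. 7/64, 6 w.p. 5/64, …
E[payout] = (15/64)·1 + (13/64)·2 + (11/64)·3 + (9/64)·4 + (7/64)·5 + (5/64)·6 + (3/64)·7 + (1/64)·8 = 51/16
Expected profit = 51/16 − 3 = 3/16 ≈ $0.19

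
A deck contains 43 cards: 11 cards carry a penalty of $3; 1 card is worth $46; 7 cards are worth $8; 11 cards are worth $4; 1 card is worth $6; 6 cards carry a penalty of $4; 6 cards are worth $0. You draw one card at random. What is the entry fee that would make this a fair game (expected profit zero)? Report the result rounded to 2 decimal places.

E[payout] = (11/43)·(-3) + (1/43)·46 + (7/43)·8 + (11/43)·4 + (1/43)·6 + (6/43)·(-4) + (6/43)·0 = 95/43
Fair fee = E[payout] = 95/43 ≈ $2.21

$2.21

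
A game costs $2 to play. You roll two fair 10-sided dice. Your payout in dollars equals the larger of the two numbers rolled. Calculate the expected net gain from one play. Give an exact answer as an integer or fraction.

Distribution of the larger of the two numbers rolled: 1 w.p. 1/100, 2 w.p. 3/100, 3 w.p. 1/20, 4 w.p. 7/100, 5 w.p. 9/100, 6 w.p. 11/100, …
E[payout] = (1/100)·1 + (3/100)·2 + (1/20)·3 + (7/100)·4 + (9/100)·5 + (11/100)·6 + (13/100)·7 + (3/20)·8 + (17/100)·9 + (19/100)·10 = 143/20
Expected profit = 143/20 − 2 = 103/20

103/20 dollars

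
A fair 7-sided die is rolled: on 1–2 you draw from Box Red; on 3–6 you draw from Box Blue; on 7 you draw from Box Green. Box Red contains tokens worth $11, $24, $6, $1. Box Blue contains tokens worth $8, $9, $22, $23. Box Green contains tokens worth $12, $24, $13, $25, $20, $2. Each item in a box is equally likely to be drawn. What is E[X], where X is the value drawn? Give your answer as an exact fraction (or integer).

E[X | Box Red] = (11 + 24 + 6 + 1)/4 = 21/2
E[X | Box Blue] = (8 + 9 + 22 + 23)/4 = 31/2
E[X | Box Green] = (12 + 24 + 13 + 25 + 20 + 2)/6 = 16
E[X] = (2/7)·21/2 + (4/7)·31/2 + (1/7)·16 = 99/7

99/7 dollars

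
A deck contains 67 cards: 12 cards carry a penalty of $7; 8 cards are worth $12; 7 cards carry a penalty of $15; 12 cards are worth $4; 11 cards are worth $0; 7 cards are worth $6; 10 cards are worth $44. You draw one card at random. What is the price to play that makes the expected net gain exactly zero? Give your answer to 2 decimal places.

$6.52

E[payout] = (12/67)·(-7) + (8/67)·12 + (7/67)·(-15) + (12/67)·4 + (11/67)·0 + (7/67)·6 + (10/67)·44 = 437/67
Fair fee = E[payout] = 437/67 ≈ $6.52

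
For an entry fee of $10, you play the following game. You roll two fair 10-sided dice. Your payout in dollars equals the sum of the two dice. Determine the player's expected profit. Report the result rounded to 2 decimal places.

$1.00

Distribution of the sum of the two dice: 2 w.p. 1/100, 3 w.p. 1/50, 4 w.p. 3/100, 5 w.p. 1/25, 6 w.p. 1/20, 7 w.p. 3/50, …
E[payout] = (1/100)·2 + (1/50)·3 + (3/100)·4 + (1/25)·5 + (1/20)·6 + (3/50)·7 + (7/100)·8 + (2/25)·9 + (9/100)·10 + (1/10)·11 + (9/100)·12 + (2/25)·13 + (7/100)·14 + (3/50)·15 + (1/20)·16 + (1/25)·17 + (3/100)·18 + (1/50)·19 + (1/100)·20 = 11
Expected profit = 11 − 10 = 1 ≈ $1.00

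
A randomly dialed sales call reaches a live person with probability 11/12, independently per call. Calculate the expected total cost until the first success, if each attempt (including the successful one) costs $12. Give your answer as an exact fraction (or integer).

E[#attempts] = 1/p = 12/11; E[cost] = 12·12/11 = 144/11.

144/11 dollars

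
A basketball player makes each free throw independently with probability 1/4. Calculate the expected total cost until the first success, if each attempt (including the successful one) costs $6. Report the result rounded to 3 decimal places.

E[#attempts] = 1/p = 4; E[cost] = 6·4 = 24.
≈ 24.000

$24.000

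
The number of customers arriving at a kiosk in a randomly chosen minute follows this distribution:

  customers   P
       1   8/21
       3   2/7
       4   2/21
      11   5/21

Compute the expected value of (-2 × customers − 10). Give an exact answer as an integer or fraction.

E[-2x-10] = (8/21)·(-12) + (2/7)·(-16) + (2/21)·(-18) + (5/21)·(-32)
     = -388/21

-388/21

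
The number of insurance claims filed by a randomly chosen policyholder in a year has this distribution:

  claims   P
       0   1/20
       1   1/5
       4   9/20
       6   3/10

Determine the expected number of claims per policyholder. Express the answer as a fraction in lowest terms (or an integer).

19/5

E[X] = (1/20)·0 + (1/5)·1 + (9/20)·4 + (3/10)·6
     = 19/5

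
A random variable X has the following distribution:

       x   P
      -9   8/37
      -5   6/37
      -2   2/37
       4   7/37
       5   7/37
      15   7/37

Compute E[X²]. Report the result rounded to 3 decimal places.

72.108

E[X²] = (8/37)·81 + (6/37)·25 + (2/37)·4 + (7/37)·16 + (7/37)·25 + (7/37)·225
     = 2668/37 ≈ 72.108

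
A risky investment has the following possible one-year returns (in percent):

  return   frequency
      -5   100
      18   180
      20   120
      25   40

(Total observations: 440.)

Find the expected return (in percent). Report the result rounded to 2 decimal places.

Total = 440, so P(return=-5) = 100/440, etc.
E[X] = (5/22)·(-5) + (9/22)·18 + (3/11)·20 + (1/11)·25
     = 307/22 ≈ 13.95

13.95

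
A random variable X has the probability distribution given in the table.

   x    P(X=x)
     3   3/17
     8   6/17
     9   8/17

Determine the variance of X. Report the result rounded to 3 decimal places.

E[X] = (3/17)·3 + (6/17)·8 + (8/17)·9 = 129/17
E[X²] = (3/17)·9 + (6/17)·64 + (8/17)·81 = 1059/17
Var(X) = 1059/17 − (129/17)² = 1362/289 ≈ 4.713

4.713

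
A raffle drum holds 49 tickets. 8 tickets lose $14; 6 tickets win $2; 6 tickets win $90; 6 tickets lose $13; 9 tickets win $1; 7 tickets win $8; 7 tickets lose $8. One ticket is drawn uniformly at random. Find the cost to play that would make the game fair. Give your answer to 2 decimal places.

E[payout] = (8/49)·(-14) + (6/49)·2 + (6/49)·90 + (6/49)·(-13) + (9/49)·1 + (7/49)·8 + (7/49)·(-8) = 53/7
Fair fee = E[payout] = 53/7 ≈ $7.57

$7.57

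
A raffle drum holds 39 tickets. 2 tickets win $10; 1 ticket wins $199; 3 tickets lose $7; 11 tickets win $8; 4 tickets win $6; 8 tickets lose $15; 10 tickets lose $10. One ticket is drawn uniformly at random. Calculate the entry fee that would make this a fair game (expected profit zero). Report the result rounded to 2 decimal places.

E[payout] = (2/39)·10 + (1/39)·199 + (3/39)·(-7) + (11/39)·8 + (4/39)·6 + (8/39)·(-15) + (10/39)·(-10) = 30/13
Fair fee = E[payout] = 30/13 ≈ $2.31

$2.31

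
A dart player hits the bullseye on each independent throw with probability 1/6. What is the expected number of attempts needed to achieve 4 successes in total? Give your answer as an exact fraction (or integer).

24

By linearity (sum of 4 independent geometric waits), E[trials] = 4/p = 4/(1/6) = 24.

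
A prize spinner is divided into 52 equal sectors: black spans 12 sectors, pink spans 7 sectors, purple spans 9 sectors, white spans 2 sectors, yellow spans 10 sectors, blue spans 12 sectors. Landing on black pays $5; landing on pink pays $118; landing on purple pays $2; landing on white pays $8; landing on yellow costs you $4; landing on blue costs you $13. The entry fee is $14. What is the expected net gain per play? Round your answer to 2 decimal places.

E[payout] = (12/52)·5 + (7/52)·118 + (9/52)·2 + (2/52)·8 + (10/52)·(-4) + (12/52)·(-13) = 181/13
Expected profit = 181/13 − 14 = -1/13 ≈ -$0.08

-$0.08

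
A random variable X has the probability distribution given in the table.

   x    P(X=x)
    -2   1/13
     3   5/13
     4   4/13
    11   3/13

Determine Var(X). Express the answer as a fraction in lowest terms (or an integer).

E[X] = (1/13)·(-2) + (5/13)·3 + (4/13)·4 + (3/13)·11 = 62/13
E[X²] = (1/13)·4 + (5/13)·9 + (4/13)·16 + (3/13)·121 = 476/13
Var(X) = 476/13 − (62/13)² = 2344/169

2344/169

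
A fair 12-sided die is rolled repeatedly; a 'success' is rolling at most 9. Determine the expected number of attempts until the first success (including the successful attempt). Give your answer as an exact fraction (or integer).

4/3

For a geometric distribution, E[trials] = 1/p = 1/(3/4) = 4/3.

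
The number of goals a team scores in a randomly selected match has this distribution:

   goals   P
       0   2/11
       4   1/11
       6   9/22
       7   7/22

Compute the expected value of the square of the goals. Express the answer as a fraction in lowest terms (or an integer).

699/22

E[X²] = (2/11)·0 + (1/11)·16 + (9/22)·36 + (7/22)·49
     = 699/22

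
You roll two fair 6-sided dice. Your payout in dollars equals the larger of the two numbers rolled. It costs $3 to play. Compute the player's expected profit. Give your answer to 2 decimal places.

$1.47

Distribution of the larger of the two numbers rolled: 1 w.p. 1/36, 2 w.p. 1/12, 3 w.p. 5/36, 4 w.p. 7/36, 5 w.p. 1/4, 6 w.p. 11/36
E[payout] = (1/36)·1 + (1/12)·2 + (5/36)·3 + (7/36)·4 + (1/4)·5 + (11/36)·6 = 161/36
Expected profit = 161/36 − 3 = 53/36 ≈ $1.47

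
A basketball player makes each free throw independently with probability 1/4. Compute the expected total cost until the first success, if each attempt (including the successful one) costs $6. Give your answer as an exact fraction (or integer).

E[#attempts] = 1/p = 4; E[cost] = 6·4 = 24.

$24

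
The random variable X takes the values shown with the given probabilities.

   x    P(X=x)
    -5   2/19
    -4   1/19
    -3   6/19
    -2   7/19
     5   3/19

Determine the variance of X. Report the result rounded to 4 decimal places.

E[X] = (2/19)·(-5) + (1/19)·(-4) + (6/19)·(-3) + (7/19)·(-2) + (3/19)·5 = -31/19
E[X²] = (2/19)·25 + (1/19)·16 + (6/19)·9 + (7/19)·4 + (3/19)·25 = 223/19
Var(X) = 223/19 − (-31/19)² = 3276/361 ≈ 9.0748

9.0748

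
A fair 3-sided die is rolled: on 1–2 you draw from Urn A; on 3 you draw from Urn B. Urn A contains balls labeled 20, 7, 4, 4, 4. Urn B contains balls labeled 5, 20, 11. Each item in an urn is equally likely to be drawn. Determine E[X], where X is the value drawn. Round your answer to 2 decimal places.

9.20

E[X | Urn A] = (20 + 7 + 4 + 4 + 4)/5 = 39/5
E[X | Urn B] = (5 + 20 + 11)/3 = 12
E[X] = (2/3)·39/5 + (1/3)·12 = 46/5 ≈ 9.20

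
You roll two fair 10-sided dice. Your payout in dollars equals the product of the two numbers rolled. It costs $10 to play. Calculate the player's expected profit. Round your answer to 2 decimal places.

$20.25

Distribution of the product of the two numbers rolled: 1 w.p. 1/100, 2 w.p. 1/50, 3 w.p. 1/50, 4 w.p. 3/100, 5 w.p. 1/50, 6 w.p. 1/25, …
E[payout] = (1/100)·1 + (1/50)·2 + (1/50)·3 + (3/100)·4 + (1/50)·5 + (1/25)·6 + (1/50)·7 + (1/25)·8 + (3/100)·9 + (1/25)·10 + (1/25)·12 + (1/50)·14 + (1/50)·15 + (3/100)·16 + (1/25)·18 + (1/25)·20 + (1/50)·21 + (1/25)·24 + (1/100)·25 + (1/50)·27 + (1/50)·28 + (1/25)·30 + (1/50)·32 + (1/50)·35 + (3/100)·36 + (1/25)·40 + (1/50)·42 + (1/50)·45 + (1/50)·48 + (1/100)·49 + (1/50)·50 + (1/50)·54 + (1/50)·56 + (1/50)·60 + (1/50)·63 + (1/100)·64 + (1/50)·70 + (1/50)·72 + (1/50)·80 + (1/100)·81 + (1/50)·90 + (1/100)·100 = 121/4
Expected profit = 121/4 − 10 = 81/4 ≈ $20.25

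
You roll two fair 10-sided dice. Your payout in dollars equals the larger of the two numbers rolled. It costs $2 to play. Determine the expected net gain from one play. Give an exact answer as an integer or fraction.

103/20 dollars

Distribution of the larger of the two numbers rolled: 1 w.p. 1/100, 2 w.p. 3/100, 3 w.p. 1/20, 4 w.p. 7/100, 5 w.p. 9/100, 6 w.p. 11/100, …
E[payout] = (1/100)·1 + (3/100)·2 + (1/20)·3 + (7/100)·4 + (9/100)·5 + (11/100)·6 + (13/100)·7 + (3/20)·8 + (17/100)·9 + (19/100)·10 = 143/20
Expected profit = 143/20 − 2 = 103/20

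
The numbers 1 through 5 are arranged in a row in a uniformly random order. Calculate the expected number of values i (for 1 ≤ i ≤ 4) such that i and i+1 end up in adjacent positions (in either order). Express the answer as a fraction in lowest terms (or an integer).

8/5

For each i ∈ {1,…,4}, let Xᵢ = 1 if i and i+1 are adjacent. P(Xᵢ=1) = 2·(5−1)!/5! = 2/5.
By linearity, E[ΣXᵢ] = (4)·(2/5) = 8/5.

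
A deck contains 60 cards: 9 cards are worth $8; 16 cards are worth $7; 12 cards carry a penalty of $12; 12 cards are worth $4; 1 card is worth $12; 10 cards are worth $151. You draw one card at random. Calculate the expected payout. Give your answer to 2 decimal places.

E[payout] = (9/60)·8 + (16/60)·7 + (12/60)·(-12) + (12/60)·4 + (1/60)·12 + (10/60)·151 = 161/6
≈ $26.83

$26.83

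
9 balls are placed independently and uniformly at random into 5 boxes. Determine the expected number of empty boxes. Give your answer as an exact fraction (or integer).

Let Xⱼ=1 if box j is empty. P(Xⱼ=1) = ((5-1)/5)^9 = 262144/1953125.
By linearity, E[#empty] = 5·262144/1953125 = 262144/390625.

262144/390625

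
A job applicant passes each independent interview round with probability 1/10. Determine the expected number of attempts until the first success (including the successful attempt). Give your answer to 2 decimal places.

10.00

For a geometric distribution, E[trials] = 1/p = 1/(1/10) = 10.
≈ 10.00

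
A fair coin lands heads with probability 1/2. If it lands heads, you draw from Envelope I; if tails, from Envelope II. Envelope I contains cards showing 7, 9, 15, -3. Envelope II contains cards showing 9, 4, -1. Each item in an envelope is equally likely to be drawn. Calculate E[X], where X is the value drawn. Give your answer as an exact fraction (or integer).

E[X | Envelope I] = (7 + 9 + 15 − 3)/4 = 7
E[X | Envelope II] = (9 + 4 − 1)/3 = 4
E[X] = (1/2)·7 + (1/2)·4 = 11/2

11/2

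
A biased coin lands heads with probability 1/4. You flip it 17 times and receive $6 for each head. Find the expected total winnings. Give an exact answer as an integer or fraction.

E[#heads] = 17·1/4 = 17/4 (linearity over flips).
E[winnings] = 6·17/4 = 51/2.

51/2 dollars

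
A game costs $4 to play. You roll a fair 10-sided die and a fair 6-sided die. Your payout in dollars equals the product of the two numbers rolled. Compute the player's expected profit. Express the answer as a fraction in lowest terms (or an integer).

Distribution of the product of the two numbers rolled: 1 w.p. 1/60, 2 w.p. 1/30, 3 w.p. 1/30, 4 w.p. 1/20, 5 w.p. 1/30, 6 w.p. 1/15, …
E[payout] = (1/60)·1 + (1/30)·2 + (1/30)·3 + (1/20)·4 + (1/30)·5 + (1/15)·6 + (1/60)·7 + (1/20)·8 + (1/30)·9 + (1/20)·10 + (1/15)·12 + (1/60)·14 + (1/30)·15 + (1/30)·16 + (1/20)·18 + (1/20)·20 + (1/60)·21 + (1/20)·24 + (1/60)·25 + (1/60)·27 + (1/60)·28 + (1/20)·30 + (1/60)·32 + (1/60)·35 + (1/30)·36 + (1/30)·40 + (1/60)·42 + (1/60)·45 + (1/60)·48 + (1/60)·50 + (1/60)·54 + (1/60)·60 = 77/4
Expected profit = 77/4 − 4 = 61/4

61/4 dollars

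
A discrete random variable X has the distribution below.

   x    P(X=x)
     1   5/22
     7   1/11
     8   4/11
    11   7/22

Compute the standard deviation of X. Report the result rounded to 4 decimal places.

3.6827

E[X] = 80/11, E[X²] = 731/11
Var(X) = E[X²] − (E[X])² = 731/11 − 6400/121 = 1641/121
SD(X) = √(1641/121) ≈ 3.6827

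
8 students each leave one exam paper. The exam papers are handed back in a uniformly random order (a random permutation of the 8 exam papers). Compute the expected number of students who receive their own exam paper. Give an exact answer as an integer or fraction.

Let Xᵢ = 1 if person i gets their own exam paper. For each i, P(Xᵢ=1) = 1/8.
By linearity of expectation, E[X₁+…+X_8] = 8·(1/8) = 1.

1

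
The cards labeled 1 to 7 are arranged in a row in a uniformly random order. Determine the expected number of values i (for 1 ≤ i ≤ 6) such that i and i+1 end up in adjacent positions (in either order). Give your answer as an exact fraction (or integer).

12/7

For each i ∈ {1,…,6}, let Xᵢ = 1 if i and i+1 are adjacent. P(Xᵢ=1) = 2·(7−1)!/7! = 2/7.
By linearity, E[ΣXᵢ] = (6)·(2/7) = 12/7.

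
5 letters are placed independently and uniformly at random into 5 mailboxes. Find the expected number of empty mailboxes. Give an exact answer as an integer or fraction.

1024/625

Let Xⱼ=1 if mailbox j is empty. P(Xⱼ=1) = ((5-1)/5)^5 = 1024/3125.
By linearity, E[#empty] = 5·1024/3125 = 1024/625.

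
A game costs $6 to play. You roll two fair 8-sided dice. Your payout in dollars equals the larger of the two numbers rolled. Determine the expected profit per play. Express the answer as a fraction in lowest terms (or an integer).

Distribution of the larger of the two numbers rolled: 1 w.p. 1/64, 2 w.p. 3/64, 3 w.p. 5/64, 4 w.p. 7/64, 5 w.p. 9/64, 6 w.p. 11/64, …
E[payout] = (1/64)·1 + (3/64)·2 + (5/64)·3 + (7/64)·4 + (9/64)·5 + (11/64)·6 + (13/64)·7 + (15/64)·8 = 93/16
Expected profit = 93/16 − 6 = -3/16

-3/16 dollars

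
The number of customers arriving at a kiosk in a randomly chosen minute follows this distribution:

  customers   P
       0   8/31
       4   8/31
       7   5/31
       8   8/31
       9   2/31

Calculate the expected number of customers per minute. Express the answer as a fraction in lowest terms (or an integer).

149/31

E[X] = (8/31)·0 + (8/31)·4 + (5/31)·7 + (8/31)·8 + (2/31)·9
     = 149/31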